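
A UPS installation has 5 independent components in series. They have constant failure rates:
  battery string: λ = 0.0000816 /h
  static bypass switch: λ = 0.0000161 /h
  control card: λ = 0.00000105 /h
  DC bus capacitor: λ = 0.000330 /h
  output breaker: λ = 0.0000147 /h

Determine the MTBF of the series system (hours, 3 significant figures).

2260

Series of exponential components: λ_sys = Σ λ_i
λ_sys = 0.0000816 + 0.0000161 + 0.00000105 + 0.000330 + 0.0000147 = 4.4345e-04 /h
MTBF = 1 / λ_sys = 2260 h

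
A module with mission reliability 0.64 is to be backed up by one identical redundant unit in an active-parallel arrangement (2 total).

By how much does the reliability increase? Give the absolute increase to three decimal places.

0.230

R_before = 0.64
R_after = 1 − (1 − 0.64)^2 = 0.870
ΔR = 0.870 − 0.64 = 0.230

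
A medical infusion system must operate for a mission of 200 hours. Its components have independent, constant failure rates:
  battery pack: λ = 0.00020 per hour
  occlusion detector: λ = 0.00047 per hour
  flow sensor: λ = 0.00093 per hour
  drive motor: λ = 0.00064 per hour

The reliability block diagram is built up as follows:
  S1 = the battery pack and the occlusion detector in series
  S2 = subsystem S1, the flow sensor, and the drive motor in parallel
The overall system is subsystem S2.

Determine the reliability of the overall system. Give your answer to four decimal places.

0.9974

R(battery pack) = exp(−0.00020 × 200) = 0.960789
R(occlusion detector) = exp(−0.00047 × 200) = 0.910283
R(flow sensor) = exp(−0.00093 × 200) = 0.830274
R(drive motor) = exp(−0.00064 × 200) = 0.879853
Series (battery pack and occlusion detector): 0.960789 × 0.910283 = 0.874590
Parallel ([0.874590], flow sensor, and drive motor): 1 − (1 − 0.874590)(1 − 0.830274)(1 − 0.879853) = 0.9974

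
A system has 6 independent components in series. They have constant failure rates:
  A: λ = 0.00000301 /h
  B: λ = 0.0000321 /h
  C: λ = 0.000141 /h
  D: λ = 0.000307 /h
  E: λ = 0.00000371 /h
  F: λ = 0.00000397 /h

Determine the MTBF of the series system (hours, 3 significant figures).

Series of exponential components: λ_sys = Σ λ_i
λ_sys = 0.00000301 + 0.0000321 + 0.000141 + 0.000307 + 0.00000371 + 0.00000397 = 4.9079e-04 /h
MTBF = 1 / λ_sys = 2040 h

2040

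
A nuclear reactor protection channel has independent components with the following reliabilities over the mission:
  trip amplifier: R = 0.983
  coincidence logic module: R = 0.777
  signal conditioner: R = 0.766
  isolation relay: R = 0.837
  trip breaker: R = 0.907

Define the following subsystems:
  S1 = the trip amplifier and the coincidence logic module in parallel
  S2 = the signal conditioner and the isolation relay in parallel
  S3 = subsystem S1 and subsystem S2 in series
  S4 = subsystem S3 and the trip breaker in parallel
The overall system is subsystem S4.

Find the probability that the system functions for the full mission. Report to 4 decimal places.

Parallel (trip amplifier and coincidence logic module): 1 − (1 − 0.983000)(1 − 0.777000) = 0.996209
Parallel (signal conditioner and isolation relay): 1 − (1 − 0.766000)(1 − 0.837000) = 0.961858
Series ([0.996209] and [0.961858]): 0.996209 × 0.961858 = 0.958212
Parallel ([0.958212] and trip breaker): 1 − (1 − 0.958212)(1 − 0.907000) = 0.9961

0.9961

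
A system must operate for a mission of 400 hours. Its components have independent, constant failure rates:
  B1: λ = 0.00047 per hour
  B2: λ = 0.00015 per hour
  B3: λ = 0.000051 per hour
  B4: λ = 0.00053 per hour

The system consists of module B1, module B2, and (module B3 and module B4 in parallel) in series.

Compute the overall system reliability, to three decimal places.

0.777

R(B1) = exp(−0.00047 × 400) = 0.82861
R(B2) = exp(−0.00015 × 400) = 0.94176
R(B3) = exp(−0.000051 × 400) = 0.97981
R(B4) = exp(−0.00053 × 400) = 0.80896
Parallel (B3 and B4): 1 − (1 − 0.97981)(1 − 0.80896) = 0.99614
Series (B1, B2, and [0.99614]): 0.82861 × 0.94176 × 0.99614 = 0.777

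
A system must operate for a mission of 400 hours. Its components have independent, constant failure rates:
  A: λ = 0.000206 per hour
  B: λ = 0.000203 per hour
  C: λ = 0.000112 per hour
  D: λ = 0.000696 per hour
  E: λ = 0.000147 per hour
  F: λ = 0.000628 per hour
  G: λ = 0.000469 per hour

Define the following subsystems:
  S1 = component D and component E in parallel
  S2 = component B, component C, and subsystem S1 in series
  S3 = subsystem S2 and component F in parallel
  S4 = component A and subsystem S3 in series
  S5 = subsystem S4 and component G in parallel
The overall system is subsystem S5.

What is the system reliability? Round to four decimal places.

R(A) = exp(−0.000206 × 400) = 0.920904
R(B) = exp(−0.000203 × 400) = 0.922009
R(C) = exp(−0.000112 × 400) = 0.956189
R(D) = exp(−0.000696 × 400) = 0.756994
R(E) = exp(−0.000147 × 400) = 0.942895
R(F) = exp(−0.000628 × 400) = 0.777867
R(G) = exp(−0.000469 × 400) = 0.828946
Parallel (D and E): 1 − (1 − 0.756994)(1 − 0.942895) = 0.986123
Series (B, C, and [0.986123]): 0.922009 × 0.956189 × 0.986123 = 0.869381
Parallel ([0.869381] and F): 1 − (1 − 0.869381)(1 − 0.777867) = 0.970985
Series (A and [0.970985]): 0.920904 × 0.970985 = 0.894184
Parallel ([0.894184] and G): 1 − (1 − 0.894184)(1 − 0.828946) = 0.9819

0.9819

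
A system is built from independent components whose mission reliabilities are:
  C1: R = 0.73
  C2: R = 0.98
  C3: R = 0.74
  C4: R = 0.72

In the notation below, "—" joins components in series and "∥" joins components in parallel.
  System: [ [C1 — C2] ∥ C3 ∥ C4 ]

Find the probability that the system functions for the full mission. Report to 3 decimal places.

0.979

Series (C1 and C2): 0.73000 × 0.98000 = 0.71540
Parallel ([0.71540], C3, and C4): 1 − (1 − 0.71540)(1 − 0.74000)(1 − 0.72000) = 0.979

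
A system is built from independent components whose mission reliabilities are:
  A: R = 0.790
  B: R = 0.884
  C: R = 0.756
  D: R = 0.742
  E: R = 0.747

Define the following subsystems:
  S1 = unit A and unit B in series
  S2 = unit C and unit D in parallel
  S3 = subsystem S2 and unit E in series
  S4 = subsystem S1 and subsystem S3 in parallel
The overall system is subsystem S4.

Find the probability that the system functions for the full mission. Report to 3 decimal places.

Series (A and B): 0.79000 × 0.88400 = 0.69836
Parallel (C and D): 1 − (1 − 0.75600)(1 − 0.74200) = 0.93705
Series ([0.93705] and E): 0.93705 × 0.74700 = 0.69998
Parallel ([0.69836] and [0.69998]): 1 − (1 − 0.69836)(1 − 0.69998) = 0.910

0.910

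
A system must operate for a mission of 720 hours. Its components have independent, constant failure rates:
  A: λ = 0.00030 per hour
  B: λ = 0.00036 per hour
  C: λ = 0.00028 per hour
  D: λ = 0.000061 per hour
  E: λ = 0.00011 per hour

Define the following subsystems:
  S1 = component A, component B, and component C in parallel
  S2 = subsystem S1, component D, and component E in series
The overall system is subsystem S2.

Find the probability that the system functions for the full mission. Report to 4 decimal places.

R(A) = exp(−0.00030 × 720) = 0.805735
R(B) = exp(−0.00036 × 720) = 0.771669
R(C) = exp(−0.00028 × 720) = 0.817422
R(D) = exp(−0.000061 × 720) = 0.957031
R(E) = exp(−0.00011 × 720) = 0.923855
Parallel (A, B, and C): 1 − (1 − 0.805735)(1 − 0.771669)(1 − 0.817422) = 0.991901
Series ([0.991901], D, and E): 0.991901 × 0.957031 × 0.923855 = 0.8770

0.8770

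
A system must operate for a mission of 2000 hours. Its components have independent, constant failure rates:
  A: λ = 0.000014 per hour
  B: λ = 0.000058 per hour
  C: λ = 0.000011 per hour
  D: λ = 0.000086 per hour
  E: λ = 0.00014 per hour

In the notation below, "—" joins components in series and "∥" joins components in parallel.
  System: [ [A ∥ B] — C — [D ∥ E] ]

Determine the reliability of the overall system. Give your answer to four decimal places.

0.9376

R(A) = exp(−0.000014 × 2000) = 0.972388
R(B) = exp(−0.000058 × 2000) = 0.890475
R(C) = exp(−0.000011 × 2000) = 0.978240
R(D) = exp(−0.000086 × 2000) = 0.841979
R(E) = exp(−0.00014 × 2000) = 0.755784
Parallel (A and B): 1 − (1 − 0.972388)(1 − 0.890475) = 0.996976
Parallel (D and E): 1 − (1 − 0.841979)(1 − 0.755784) = 0.961409
Series ([0.996976], C, and [0.961409]): 0.996976 × 0.978240 × 0.961409 = 0.9376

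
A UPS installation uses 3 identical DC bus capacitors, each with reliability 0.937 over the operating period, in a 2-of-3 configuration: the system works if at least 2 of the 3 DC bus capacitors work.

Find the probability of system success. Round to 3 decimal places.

0.989

R = Σ_{i=2}^{3} C(3,i) p^i (1−p)^{3−i} with p = 0.937
C(3,2)·0.937^2·0.063^1 = 0.16594
C(3,3)·0.937^3·0.063^0 = 0.82266
Sum = 0.989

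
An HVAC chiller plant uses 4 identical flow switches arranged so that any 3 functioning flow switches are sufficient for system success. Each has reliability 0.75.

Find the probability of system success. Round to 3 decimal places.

0.738

R = Σ_{i=3}^{4} C(4,i) p^i (1−p)^{4−i} with p = 0.75
C(4,3)·0.75^3·0.25^1 = 0.42188
C(4,4)·0.75^4·0.25^0 = 0.31641
Sum = 0.738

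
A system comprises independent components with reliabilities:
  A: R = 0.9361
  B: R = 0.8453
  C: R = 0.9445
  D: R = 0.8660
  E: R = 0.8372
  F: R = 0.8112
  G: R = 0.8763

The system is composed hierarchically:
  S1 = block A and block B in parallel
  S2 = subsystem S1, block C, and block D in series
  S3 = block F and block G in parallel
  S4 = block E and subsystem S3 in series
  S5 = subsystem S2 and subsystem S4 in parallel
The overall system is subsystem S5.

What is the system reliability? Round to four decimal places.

Parallel (A and B): 1 − (1 − 0.936100)(1 − 0.845300) = 0.990115
Series ([0.990115], C, and D): 0.990115 × 0.944500 × 0.866000 = 0.809852
Parallel (F and G): 1 − (1 − 0.811200)(1 − 0.876300) = 0.976645
Series (E and [0.976645]): 0.837200 × 0.976645 = 0.817647
Parallel ([0.809852] and [0.817647]): 1 − (1 − 0.809852)(1 − 0.817647) = 0.9653

0.9653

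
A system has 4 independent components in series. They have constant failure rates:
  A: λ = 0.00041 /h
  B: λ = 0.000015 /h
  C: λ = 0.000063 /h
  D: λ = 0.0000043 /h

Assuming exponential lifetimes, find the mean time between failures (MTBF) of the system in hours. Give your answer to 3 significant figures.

Series of exponential components: λ_sys = Σ λ_i
λ_sys = 0.00041 + 0.000015 + 0.000063 + 0.0000043 = 4.9230e-04 /h
MTBF = 1 / λ_sys = 2030 h

2030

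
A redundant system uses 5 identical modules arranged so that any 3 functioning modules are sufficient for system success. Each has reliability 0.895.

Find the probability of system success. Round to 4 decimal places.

0.9902

R = Σ_{i=3}^{5} C(5,i) p^i (1−p)^{5−i} with p = 0.895
C(5,3)·0.895^3·0.105^2 = 0.079040
C(5,4)·0.895^4·0.105^1 = 0.336862
C(5,5)·0.895^5·0.105^0 = 0.574269
Sum = 0.9902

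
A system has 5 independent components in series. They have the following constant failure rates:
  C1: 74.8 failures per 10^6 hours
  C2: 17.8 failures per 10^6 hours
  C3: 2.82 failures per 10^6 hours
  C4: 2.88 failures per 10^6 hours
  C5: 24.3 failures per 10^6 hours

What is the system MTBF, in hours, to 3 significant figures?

8160

Series of exponential components: λ_sys = Σ λ_i
λ_sys = 0.0000748 + 0.0000178 + 0.00000282 + 0.00000288 + 0.0000243 = 1.2260e-04 /h
MTBF = 1 / λ_sys = 8160 h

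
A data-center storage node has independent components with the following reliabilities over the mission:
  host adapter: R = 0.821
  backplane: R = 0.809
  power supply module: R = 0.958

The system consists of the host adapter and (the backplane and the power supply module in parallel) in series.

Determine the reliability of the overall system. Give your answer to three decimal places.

0.814

Parallel (backplane and power supply module): 1 − (1 − 0.80900)(1 − 0.95800) = 0.99198
Series (host adapter and [0.99198]): 0.82100 × 0.99198 = 0.814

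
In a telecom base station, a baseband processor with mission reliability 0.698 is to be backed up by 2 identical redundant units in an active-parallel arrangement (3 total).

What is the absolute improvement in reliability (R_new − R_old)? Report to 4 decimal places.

0.2745

R_before = 0.698
R_after = 1 − (1 − 0.698)^3 = 0.9725
ΔR = 0.9725 − 0.698 = 0.2745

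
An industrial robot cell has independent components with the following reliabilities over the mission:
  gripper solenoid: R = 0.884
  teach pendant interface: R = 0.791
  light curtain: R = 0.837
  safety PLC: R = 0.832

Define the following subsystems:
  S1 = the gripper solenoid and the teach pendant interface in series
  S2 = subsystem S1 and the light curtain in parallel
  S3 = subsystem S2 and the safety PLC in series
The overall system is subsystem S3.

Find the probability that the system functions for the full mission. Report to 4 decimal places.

Series (gripper solenoid and teach pendant interface): 0.884000 × 0.791000 = 0.699244
Parallel ([0.699244] and light curtain): 1 − (1 − 0.699244)(1 − 0.837000) = 0.950977
Series ([0.950977] and safety PLC): 0.950977 × 0.832000 = 0.7912

0.7912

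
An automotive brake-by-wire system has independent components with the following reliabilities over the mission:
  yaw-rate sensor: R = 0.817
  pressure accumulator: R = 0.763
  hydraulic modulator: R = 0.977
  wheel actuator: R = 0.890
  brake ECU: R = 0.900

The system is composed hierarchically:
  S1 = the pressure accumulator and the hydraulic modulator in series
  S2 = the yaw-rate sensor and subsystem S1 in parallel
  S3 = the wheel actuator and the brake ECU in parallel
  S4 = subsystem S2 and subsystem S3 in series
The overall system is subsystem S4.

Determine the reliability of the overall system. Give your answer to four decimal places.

Series (pressure accumulator and hydraulic modulator): 0.763000 × 0.977000 = 0.745451
Parallel (yaw-rate sensor and [0.745451]): 1 − (1 − 0.817000)(1 − 0.745451) = 0.953418
Parallel (wheel actuator and brake ECU): 1 − (1 − 0.890000)(1 − 0.900000) = 0.989000
Series ([0.953418] and [0.989000]): 0.953418 × 0.989000 = 0.9429

0.9429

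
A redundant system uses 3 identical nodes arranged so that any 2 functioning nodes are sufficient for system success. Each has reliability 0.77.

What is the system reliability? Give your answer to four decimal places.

0.8656

R = Σ_{i=2}^{3} C(3,i) p^i (1−p)^{3−i} with p = 0.77
C(3,2)·0.77^2·0.23^1 = 0.409101
C(3,3)·0.77^3·0.23^0 = 0.456533
Sum = 0.8656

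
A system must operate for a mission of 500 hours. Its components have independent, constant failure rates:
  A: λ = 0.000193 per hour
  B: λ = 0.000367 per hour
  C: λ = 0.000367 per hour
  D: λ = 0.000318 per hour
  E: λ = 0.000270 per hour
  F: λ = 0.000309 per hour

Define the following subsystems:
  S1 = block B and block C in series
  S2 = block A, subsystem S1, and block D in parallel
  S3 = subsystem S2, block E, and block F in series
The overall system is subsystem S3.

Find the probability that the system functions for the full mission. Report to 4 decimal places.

R(A) = exp(−0.000193 × 500) = 0.908010
R(B) = exp(−0.000367 × 500) = 0.832352
R(C) = exp(−0.000367 × 500) = 0.832352
R(D) = exp(−0.000318 × 500) = 0.852996
R(E) = exp(−0.000270 × 500) = 0.873716
R(F) = exp(−0.000309 × 500) = 0.856843
Series (B and C): 0.832352 × 0.832352 = 0.692810
Parallel (A, [0.692810], and D): 1 − (1 − 0.908010)(1 − 0.692810)(1 − 0.852996) = 0.995846
Series ([0.995846], E, and F): 0.995846 × 0.873716 × 0.856843 = 0.7455

0.7455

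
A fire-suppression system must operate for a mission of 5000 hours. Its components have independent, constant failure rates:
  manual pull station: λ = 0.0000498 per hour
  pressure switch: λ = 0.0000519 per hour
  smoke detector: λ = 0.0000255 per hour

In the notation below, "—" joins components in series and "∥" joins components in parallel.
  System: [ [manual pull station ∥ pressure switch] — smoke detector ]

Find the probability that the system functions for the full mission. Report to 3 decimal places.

0.836

R(manual pull station) = exp(−0.0000498 × 5000) = 0.77958
R(pressure switch) = exp(−0.0000519 × 5000) = 0.77144
R(smoke detector) = exp(−0.0000255 × 5000) = 0.88029
Parallel (manual pull station and pressure switch): 1 − (1 − 0.77958)(1 − 0.77144) = 0.94962
Series ([0.94962] and smoke detector): 0.94962 × 0.88029 = 0.836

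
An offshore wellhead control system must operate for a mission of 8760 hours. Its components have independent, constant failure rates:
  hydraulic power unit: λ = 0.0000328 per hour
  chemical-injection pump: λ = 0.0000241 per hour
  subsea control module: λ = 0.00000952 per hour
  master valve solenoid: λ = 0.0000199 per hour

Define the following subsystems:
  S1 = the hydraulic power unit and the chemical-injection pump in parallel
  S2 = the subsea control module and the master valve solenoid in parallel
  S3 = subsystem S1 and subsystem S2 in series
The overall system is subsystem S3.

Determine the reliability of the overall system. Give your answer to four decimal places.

0.9403

R(hydraulic power unit) = exp(−0.0000328 × 8760) = 0.750266
R(chemical-injection pump) = exp(−0.0000241 × 8760) = 0.809680
R(subsea control module) = exp(−0.00000952 × 8760) = 0.919987
R(master valve solenoid) = exp(−0.0000199 × 8760) = 0.840025
Parallel (hydraulic power unit and chemical-injection pump): 1 − (1 − 0.750266)(1 − 0.809680) = 0.952471
Parallel (subsea control module and master valve solenoid): 1 − (1 − 0.919987)(1 − 0.840025) = 0.987200
Series ([0.952471] and [0.987200]): 0.952471 × 0.987200 = 0.9403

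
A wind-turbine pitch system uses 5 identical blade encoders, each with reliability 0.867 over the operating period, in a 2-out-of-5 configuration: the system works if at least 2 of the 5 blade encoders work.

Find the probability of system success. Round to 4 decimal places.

0.9986

R = Σ_{i=2}^{5} C(5,i) p^i (1−p)^{5−i} with p = 0.867
C(5,2)·0.867^2·0.133^3 = 0.017685
C(5,3)·0.867^3·0.133^2 = 0.115282
C(5,4)·0.867^4·0.133^1 = 0.375749
C(5,5)·0.867^5·0.133^0 = 0.489887
Sum = 0.9986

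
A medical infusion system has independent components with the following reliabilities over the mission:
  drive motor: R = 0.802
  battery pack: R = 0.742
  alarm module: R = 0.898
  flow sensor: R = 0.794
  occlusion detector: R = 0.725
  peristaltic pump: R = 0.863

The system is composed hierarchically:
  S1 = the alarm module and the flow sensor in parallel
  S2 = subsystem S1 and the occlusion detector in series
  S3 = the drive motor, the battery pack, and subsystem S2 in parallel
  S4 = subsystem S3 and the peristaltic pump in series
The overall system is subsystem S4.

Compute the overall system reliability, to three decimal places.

0.850

Parallel (alarm module and flow sensor): 1 − (1 − 0.89800)(1 − 0.79400) = 0.97899
Series ([0.97899] and occlusion detector): 0.97899 × 0.72500 = 0.70977
Parallel (drive motor, battery pack, and [0.70977]): 1 − (1 − 0.80200)(1 − 0.74200)(1 − 0.70977) = 0.98517
Series ([0.98517] and peristaltic pump): 0.98517 × 0.86300 = 0.850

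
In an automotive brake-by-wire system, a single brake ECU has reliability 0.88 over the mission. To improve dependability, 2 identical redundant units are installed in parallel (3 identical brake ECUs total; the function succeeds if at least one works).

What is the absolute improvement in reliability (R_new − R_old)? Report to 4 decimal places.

0.1183

R_before = 0.88
R_after = 1 − (1 − 0.88)^3 = 0.9983
ΔR = 0.9983 − 0.88 = 0.1183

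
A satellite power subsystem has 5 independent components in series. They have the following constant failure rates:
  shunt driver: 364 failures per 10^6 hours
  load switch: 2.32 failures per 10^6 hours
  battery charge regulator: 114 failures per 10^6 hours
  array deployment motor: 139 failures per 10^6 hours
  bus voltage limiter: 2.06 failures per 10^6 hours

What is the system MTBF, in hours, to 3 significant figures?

1610

Series of exponential components: λ_sys = Σ λ_i
λ_sys = 0.000364 + 0.00000232 + 0.000114 + 0.000139 + 0.00000206 = 6.2138e-04 /h
MTBF = 1 / λ_sys = 1610 h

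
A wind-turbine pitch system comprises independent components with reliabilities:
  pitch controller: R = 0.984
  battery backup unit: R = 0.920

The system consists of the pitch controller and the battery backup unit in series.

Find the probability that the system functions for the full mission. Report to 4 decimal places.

Series (pitch controller and battery backup unit): 0.984000 × 0.920000 = 0.9053

0.9053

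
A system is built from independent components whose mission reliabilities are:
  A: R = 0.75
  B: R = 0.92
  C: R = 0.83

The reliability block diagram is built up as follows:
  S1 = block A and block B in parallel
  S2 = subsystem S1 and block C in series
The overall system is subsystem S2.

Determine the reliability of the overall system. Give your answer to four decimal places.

Parallel (A and B): 1 − (1 − 0.750000)(1 − 0.920000) = 0.980000
Series ([0.980000] and C): 0.980000 × 0.830000 = 0.8134

0.8134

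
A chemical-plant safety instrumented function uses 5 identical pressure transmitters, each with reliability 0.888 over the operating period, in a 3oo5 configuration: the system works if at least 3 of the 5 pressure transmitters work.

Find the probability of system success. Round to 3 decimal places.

0.988

R = Σ_{i=3}^{5} C(5,i) p^i (1−p)^{5−i} with p = 0.888
C(5,3)·0.888^3·0.112^2 = 0.08784
C(5,4)·0.888^4·0.112^1 = 0.34821
C(5,5)·0.888^5·0.112^0 = 0.55216
Sum = 0.988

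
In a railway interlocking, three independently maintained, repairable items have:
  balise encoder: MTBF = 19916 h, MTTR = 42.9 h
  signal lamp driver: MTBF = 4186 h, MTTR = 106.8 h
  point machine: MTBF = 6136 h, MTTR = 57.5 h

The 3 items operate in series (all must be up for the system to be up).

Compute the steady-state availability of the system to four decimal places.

0.9640

A(balise encoder) = MTBF/(MTBF+MTTR) = 19916/(19916+42.9) = 0.997851
A(signal lamp driver) = MTBF/(MTBF+MTTR) = 4186/(4186+106.8) = 0.975121
A(point machine) = MTBF/(MTBF+MTTR) = 6136/(6136+57.5) = 0.990716
Series availability: 0.997851 × 0.975121 × 0.990716 = 0.9640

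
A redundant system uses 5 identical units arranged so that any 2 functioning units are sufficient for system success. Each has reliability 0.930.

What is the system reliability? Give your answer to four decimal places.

0.9999

R = Σ_{i=2}^{5} C(5,i) p^i (1−p)^{5−i} with p = 0.930
C(5,2)·0.930^2·0.070^3 = 0.002967
C(5,3)·0.930^3·0.070^2 = 0.039413
C(5,4)·0.930^4·0.070^1 = 0.261818
C(5,5)·0.930^5·0.070^0 = 0.695688
Sum = 0.9999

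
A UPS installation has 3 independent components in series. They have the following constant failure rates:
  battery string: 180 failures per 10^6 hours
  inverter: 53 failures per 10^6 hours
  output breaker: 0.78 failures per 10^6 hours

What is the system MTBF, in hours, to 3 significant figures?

Series of exponential components: λ_sys = Σ λ_i
λ_sys = 0.00018 + 0.000053 + 0.00000078 = 2.3378e-04 /h
MTBF = 1 / λ_sys = 4280 h

4280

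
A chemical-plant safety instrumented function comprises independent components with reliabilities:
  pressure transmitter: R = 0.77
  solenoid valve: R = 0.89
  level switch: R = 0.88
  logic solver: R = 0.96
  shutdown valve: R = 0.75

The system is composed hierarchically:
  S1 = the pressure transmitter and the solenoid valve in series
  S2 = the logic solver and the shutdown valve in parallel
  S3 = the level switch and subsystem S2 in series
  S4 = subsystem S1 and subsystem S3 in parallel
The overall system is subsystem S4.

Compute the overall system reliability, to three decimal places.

Series (pressure transmitter and solenoid valve): 0.77000 × 0.89000 = 0.68530
Parallel (logic solver and shutdown valve): 1 − (1 − 0.96000)(1 − 0.75000) = 0.99000
Series (level switch and [0.99000]): 0.88000 × 0.99000 = 0.87120
Parallel ([0.68530] and [0.87120]): 1 − (1 − 0.68530)(1 − 0.87120) = 0.959

0.959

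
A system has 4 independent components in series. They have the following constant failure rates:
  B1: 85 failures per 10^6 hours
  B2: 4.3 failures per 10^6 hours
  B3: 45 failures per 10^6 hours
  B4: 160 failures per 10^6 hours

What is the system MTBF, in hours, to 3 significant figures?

3400

Series of exponential components: λ_sys = Σ λ_i
λ_sys = 0.000085 + 0.0000043 + 0.000045 + 0.00016 = 2.9430e-04 /h
MTBF = 1 / λ_sys = 3400 h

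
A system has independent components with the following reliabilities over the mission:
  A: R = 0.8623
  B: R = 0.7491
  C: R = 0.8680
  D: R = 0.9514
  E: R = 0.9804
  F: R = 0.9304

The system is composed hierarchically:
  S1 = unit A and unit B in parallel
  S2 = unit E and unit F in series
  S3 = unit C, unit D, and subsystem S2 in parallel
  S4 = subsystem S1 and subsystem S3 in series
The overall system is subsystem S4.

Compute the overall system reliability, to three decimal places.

Parallel (A and B): 1 − (1 − 0.86230)(1 − 0.74910) = 0.96545
Series (E and F): 0.98040 × 0.93040 = 0.91216
Parallel (C, D, and [0.91216]): 1 − (1 − 0.86800)(1 − 0.95140)(1 − 0.91216) = 0.99944
Series ([0.96545] and [0.99944]): 0.96545 × 0.99944 = 0.965

0.965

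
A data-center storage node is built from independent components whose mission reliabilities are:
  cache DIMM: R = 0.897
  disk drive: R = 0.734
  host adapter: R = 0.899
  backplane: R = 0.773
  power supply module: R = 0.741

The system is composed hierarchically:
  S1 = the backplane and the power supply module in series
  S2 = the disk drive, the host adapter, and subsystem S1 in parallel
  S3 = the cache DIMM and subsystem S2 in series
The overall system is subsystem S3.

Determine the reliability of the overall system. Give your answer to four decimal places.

0.8867

Series (backplane and power supply module): 0.773000 × 0.741000 = 0.572793
Parallel (disk drive, host adapter, and [0.572793]): 1 − (1 − 0.734000)(1 − 0.899000)(1 − 0.572793) = 0.988523
Series (cache DIMM and [0.988523]): 0.897000 × 0.988523 = 0.8867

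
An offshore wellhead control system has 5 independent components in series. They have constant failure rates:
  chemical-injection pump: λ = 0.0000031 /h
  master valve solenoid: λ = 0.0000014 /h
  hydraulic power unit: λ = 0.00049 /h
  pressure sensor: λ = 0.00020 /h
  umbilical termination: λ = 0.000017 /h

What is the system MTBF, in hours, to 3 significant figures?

1410

Series of exponential components: λ_sys = Σ λ_i
λ_sys = 0.0000031 + 0.0000014 + 0.00049 + 0.00020 + 0.000017 = 7.1150e-04 /h
MTBF = 1 / λ_sys = 1410 h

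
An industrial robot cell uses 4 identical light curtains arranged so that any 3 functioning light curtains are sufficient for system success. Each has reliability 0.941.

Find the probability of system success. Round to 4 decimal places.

R = Σ_{i=3}^{4} C(4,i) p^i (1−p)^{4−i} with p = 0.941
C(4,3)·0.941^3·0.059^1 = 0.196644
C(4,4)·0.941^4·0.059^0 = 0.784077
Sum = 0.9807

0.9807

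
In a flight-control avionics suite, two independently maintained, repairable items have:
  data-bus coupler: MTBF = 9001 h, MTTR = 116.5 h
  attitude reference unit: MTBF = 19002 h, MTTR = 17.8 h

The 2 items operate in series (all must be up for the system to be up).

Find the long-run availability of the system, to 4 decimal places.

A(data-bus coupler) = MTBF/(MTBF+MTTR) = 9001/(9001+116.5) = 0.987222
A(attitude reference unit) = MTBF/(MTBF+MTTR) = 19002/(19002+17.8) = 0.999064
Series availability: 0.987222 × 0.999064 = 0.9863

0.9863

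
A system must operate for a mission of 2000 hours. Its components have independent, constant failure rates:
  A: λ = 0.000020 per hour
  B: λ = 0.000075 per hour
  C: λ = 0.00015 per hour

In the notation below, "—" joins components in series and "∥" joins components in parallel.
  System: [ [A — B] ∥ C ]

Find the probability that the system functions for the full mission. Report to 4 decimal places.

R(A) = exp(−0.000020 × 2000) = 0.960789
R(B) = exp(−0.000075 × 2000) = 0.860708
R(C) = exp(−0.00015 × 2000) = 0.740818
Series (A and B): 0.960789 × 0.860708 = 0.826959
Parallel ([0.826959] and C): 1 − (1 − 0.826959)(1 − 0.740818) = 0.9552

0.9552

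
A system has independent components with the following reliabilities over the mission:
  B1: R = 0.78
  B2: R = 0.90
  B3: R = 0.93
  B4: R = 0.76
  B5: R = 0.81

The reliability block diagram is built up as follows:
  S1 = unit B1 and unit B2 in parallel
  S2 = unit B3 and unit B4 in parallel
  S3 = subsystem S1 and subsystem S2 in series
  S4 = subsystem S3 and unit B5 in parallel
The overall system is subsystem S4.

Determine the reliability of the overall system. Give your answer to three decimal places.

Parallel (B1 and B2): 1 − (1 − 0.78000)(1 − 0.90000) = 0.97800
Parallel (B3 and B4): 1 − (1 − 0.93000)(1 − 0.76000) = 0.98320
Series ([0.97800] and [0.98320]): 0.97800 × 0.98320 = 0.96157
Parallel ([0.96157] and B5): 1 − (1 − 0.96157)(1 − 0.81000) = 0.993

0.993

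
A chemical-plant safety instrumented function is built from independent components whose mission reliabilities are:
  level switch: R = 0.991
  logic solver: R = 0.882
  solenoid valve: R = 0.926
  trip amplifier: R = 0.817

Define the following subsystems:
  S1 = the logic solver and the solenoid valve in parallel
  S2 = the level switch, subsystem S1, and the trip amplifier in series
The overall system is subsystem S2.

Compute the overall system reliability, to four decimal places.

0.8026

Parallel (logic solver and solenoid valve): 1 − (1 − 0.882000)(1 − 0.926000) = 0.991268
Series (level switch, [0.991268], and trip amplifier): 0.991000 × 0.991268 × 0.817000 = 0.8026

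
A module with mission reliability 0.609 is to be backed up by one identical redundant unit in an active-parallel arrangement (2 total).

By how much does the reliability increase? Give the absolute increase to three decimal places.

0.238

R_before = 0.609
R_after = 1 − (1 − 0.609)^2 = 0.847
ΔR = 0.847 − 0.609 = 0.238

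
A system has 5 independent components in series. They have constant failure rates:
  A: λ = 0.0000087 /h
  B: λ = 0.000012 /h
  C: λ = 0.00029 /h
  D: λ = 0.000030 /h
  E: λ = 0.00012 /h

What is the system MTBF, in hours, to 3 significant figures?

Series of exponential components: λ_sys = Σ λ_i
λ_sys = 0.0000087 + 0.000012 + 0.00029 + 0.000030 + 0.00012 = 4.6070e-04 /h
MTBF = 1 / λ_sys = 2170 h

2170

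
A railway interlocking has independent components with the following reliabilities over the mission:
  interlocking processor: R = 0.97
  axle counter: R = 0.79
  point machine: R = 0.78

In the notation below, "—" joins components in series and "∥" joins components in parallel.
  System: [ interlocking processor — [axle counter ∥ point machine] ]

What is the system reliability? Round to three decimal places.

Parallel (axle counter and point machine): 1 − (1 − 0.79000)(1 − 0.78000) = 0.95380
Series (interlocking processor and [0.95380]): 0.97000 × 0.95380 = 0.925

0.925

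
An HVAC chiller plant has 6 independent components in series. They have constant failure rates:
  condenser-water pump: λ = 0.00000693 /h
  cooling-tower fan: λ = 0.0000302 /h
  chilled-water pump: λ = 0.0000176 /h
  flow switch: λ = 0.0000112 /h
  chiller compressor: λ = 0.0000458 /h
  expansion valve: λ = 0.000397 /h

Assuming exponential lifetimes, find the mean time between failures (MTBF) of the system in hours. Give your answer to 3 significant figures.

Series of exponential components: λ_sys = Σ λ_i
λ_sys = 0.00000693 + 0.0000302 + 0.0000176 + 0.0000112 + 0.0000458 + 0.000397 = 5.0873e-04 /h
MTBF = 1 / λ_sys = 1970 h

1970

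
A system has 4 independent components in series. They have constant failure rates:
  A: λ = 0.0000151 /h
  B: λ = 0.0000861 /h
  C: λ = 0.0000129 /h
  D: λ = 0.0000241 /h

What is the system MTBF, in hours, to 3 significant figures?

Series of exponential components: λ_sys = Σ λ_i
λ_sys = 0.0000151 + 0.0000861 + 0.0000129 + 0.0000241 = 1.3820e-04 /h
MTBF = 1 / λ_sys = 7240 h

7240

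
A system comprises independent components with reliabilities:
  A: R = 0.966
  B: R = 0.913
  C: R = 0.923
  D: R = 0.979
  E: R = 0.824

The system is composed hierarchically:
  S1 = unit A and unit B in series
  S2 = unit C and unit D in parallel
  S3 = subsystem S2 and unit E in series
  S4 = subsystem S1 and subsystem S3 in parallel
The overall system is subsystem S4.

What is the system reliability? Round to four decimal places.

Series (A and B): 0.966000 × 0.913000 = 0.881958
Parallel (C and D): 1 − (1 − 0.923000)(1 − 0.979000) = 0.998383
Series ([0.998383] and E): 0.998383 × 0.824000 = 0.822668
Parallel ([0.881958] and [0.822668]): 1 − (1 − 0.881958)(1 − 0.822668) = 0.9791

0.9791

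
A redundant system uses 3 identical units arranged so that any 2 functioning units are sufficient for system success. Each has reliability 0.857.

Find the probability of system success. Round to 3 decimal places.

R = Σ_{i=2}^{3} C(3,i) p^i (1−p)^{3−i} with p = 0.857
C(3,2)·0.857^2·0.143^1 = 0.31508
C(3,3)·0.857^3·0.143^0 = 0.62942
Sum = 0.945

0.945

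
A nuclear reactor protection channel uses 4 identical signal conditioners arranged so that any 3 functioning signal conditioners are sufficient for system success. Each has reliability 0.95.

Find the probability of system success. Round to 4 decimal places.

0.9860

R = Σ_{i=3}^{4} C(4,i) p^i (1−p)^{4−i} with p = 0.95
C(4,3)·0.95^3·0.05^1 = 0.171475
C(4,4)·0.95^4·0.05^0 = 0.814506
Sum = 0.9860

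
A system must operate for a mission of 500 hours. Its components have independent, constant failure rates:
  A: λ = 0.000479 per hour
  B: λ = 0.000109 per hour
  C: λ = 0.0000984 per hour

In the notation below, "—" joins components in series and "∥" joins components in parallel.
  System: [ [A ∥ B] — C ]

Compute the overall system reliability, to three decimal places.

R(A) = exp(−0.000479 × 500) = 0.78702
R(B) = exp(−0.000109 × 500) = 0.94696
R(C) = exp(−0.0000984 × 500) = 0.95199
Parallel (A and B): 1 − (1 − 0.78702)(1 − 0.94696) = 0.98870
Series ([0.98870] and C): 0.98870 × 0.95199 = 0.941

0.941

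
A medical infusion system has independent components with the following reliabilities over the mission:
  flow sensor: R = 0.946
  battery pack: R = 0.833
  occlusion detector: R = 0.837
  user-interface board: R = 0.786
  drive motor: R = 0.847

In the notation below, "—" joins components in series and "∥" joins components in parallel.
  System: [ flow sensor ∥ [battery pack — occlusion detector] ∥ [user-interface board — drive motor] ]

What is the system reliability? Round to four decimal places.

0.9945

Series (battery pack and occlusion detector): 0.833000 × 0.837000 = 0.697221
Series (user-interface board and drive motor): 0.786000 × 0.847000 = 0.665742
Parallel (flow sensor, [0.697221], and [0.665742]): 1 − (1 − 0.946000)(1 − 0.697221)(1 − 0.665742) = 0.9945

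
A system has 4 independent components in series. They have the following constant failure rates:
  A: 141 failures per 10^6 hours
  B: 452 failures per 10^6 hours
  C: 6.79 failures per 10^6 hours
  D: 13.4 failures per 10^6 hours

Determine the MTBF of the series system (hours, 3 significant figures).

Series of exponential components: λ_sys = Σ λ_i
λ_sys = 0.000141 + 0.000452 + 0.00000679 + 0.0000134 = 6.1319e-04 /h
MTBF = 1 / λ_sys = 1630 h

1630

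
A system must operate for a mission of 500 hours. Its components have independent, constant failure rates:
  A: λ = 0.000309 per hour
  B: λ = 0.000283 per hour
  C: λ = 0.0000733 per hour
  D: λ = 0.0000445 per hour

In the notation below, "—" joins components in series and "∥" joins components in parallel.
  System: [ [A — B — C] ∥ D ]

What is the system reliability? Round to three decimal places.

R(A) = exp(−0.000309 × 500) = 0.85684
R(B) = exp(−0.000283 × 500) = 0.86806
R(C) = exp(−0.0000733 × 500) = 0.96401
R(D) = exp(−0.0000445 × 500) = 0.97800
Series (A, B, and C): 0.85684 × 0.86806 × 0.96401 = 0.71702
Parallel ([0.71702] and D): 1 − (1 − 0.71702)(1 − 0.97800) = 0.994

0.994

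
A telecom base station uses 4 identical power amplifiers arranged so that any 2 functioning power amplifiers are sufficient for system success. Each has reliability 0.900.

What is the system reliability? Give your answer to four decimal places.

0.9963

R = Σ_{i=2}^{4} C(4,i) p^i (1−p)^{4−i} with p = 0.900
C(4,2)·0.900^2·0.100^2 = 0.048600
C(4,3)·0.900^3·0.100^1 = 0.291600
C(4,4)·0.900^4·0.100^0 = 0.656100
Sum = 0.9963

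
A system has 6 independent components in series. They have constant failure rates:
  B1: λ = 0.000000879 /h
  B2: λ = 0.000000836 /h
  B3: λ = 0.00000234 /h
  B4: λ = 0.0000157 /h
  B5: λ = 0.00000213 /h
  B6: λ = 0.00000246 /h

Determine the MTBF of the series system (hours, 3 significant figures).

Series of exponential components: λ_sys = Σ λ_i
λ_sys = 0.000000879 + 0.000000836 + 0.00000234 + 0.0000157 + 0.00000213 + 0.00000246 = 2.4345e-05 /h
MTBF = 1 / λ_sys = 41100 h

41100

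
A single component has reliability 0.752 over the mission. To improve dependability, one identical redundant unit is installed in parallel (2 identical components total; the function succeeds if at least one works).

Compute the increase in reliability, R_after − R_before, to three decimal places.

0.186

R_before = 0.752
R_after = 1 − (1 − 0.752)^2 = 0.938
ΔR = 0.938 − 0.752 = 0.186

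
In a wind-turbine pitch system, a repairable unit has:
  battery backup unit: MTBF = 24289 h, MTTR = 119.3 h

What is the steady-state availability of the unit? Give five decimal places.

0.99511

A(battery backup unit) = MTBF/(MTBF+MTTR) = 24289/(24289+119.3) = 0.99511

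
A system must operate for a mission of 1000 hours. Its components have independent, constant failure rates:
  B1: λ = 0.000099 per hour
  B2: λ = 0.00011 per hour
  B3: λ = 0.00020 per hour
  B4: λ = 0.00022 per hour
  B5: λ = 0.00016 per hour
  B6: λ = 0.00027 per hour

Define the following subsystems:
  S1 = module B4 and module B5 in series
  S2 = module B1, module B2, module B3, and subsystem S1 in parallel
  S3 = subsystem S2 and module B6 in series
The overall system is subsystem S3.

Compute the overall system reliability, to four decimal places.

R(B1) = exp(−0.000099 × 1000) = 0.905743
R(B2) = exp(−0.00011 × 1000) = 0.895834
R(B3) = exp(−0.00020 × 1000) = 0.818731
R(B4) = exp(−0.00022 × 1000) = 0.802519
R(B5) = exp(−0.00016 × 1000) = 0.852144
R(B6) = exp(−0.00027 × 1000) = 0.763379
Series (B4 and B5): 0.802519 × 0.852144 = 0.683862
Parallel (B1, B2, B3, and [0.683862]): 1 − (1 − 0.905743)(1 − 0.895834)(1 − 0.818731)(1 − 0.683862) = 0.999437
Series ([0.999437] and B6): 0.999437 × 0.763379 = 0.7629

0.7629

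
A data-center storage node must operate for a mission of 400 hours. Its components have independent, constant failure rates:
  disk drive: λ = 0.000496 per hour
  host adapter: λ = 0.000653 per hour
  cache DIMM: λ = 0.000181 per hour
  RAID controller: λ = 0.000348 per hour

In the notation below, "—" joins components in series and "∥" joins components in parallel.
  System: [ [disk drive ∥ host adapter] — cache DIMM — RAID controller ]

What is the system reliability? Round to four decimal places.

R(disk drive) = exp(−0.000496 × 400) = 0.820042
R(host adapter) = exp(−0.000653 × 400) = 0.770127
R(cache DIMM) = exp(−0.000181 × 400) = 0.930159
R(RAID controller) = exp(−0.000348 × 400) = 0.870054
Parallel (disk drive and host adapter): 1 − (1 − 0.820042)(1 − 0.770127) = 0.958633
Series ([0.958633], cache DIMM, and RAID controller): 0.958633 × 0.930159 × 0.870054 = 0.7758

0.7758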